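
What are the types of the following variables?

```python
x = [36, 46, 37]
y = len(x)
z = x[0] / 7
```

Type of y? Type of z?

len() returns int; int / int returns float

int, float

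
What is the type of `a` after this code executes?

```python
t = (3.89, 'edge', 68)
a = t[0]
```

Index 0 of tuple is 3.89 which is float

float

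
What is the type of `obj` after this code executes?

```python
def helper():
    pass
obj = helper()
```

A function with no return statement returns None

NoneType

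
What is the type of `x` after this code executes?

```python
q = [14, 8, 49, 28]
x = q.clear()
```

list.clear() returns None

NoneType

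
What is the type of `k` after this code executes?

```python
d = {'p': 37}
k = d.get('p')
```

dict.get() returns the value (int) when key is found

int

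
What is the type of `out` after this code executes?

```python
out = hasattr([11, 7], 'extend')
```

hasattr() returns bool

bool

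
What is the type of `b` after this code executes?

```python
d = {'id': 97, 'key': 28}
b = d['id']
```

Accessing dict[str, int] with key 'id' returns int value 97

int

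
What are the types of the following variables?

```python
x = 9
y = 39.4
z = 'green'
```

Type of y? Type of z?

y is float; z is str

float, str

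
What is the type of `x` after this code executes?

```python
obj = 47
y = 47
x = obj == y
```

Equality comparison returns bool

bool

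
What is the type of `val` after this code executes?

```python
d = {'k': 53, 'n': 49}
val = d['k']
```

Accessing dict[str, int] with key 'k' returns int value 53

int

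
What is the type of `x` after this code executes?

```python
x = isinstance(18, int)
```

isinstance() returns bool

bool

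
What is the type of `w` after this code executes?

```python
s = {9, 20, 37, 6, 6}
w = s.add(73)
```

set.add() returns None (mutates in place)

NoneType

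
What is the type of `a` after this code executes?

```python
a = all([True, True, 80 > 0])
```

all() returns bool

bool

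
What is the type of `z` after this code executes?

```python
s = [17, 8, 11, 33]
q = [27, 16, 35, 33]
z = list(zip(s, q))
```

list(zip(...)) returns a list of tuples

list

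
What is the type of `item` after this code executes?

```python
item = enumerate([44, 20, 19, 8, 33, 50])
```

enumerate() returns an enumerate iterator object

enumerate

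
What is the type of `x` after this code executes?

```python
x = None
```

None has type NoneType

NoneType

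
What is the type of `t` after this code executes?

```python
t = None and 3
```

'and' returns first falsy value (None)

NoneType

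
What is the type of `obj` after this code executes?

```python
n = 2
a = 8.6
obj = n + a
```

int + float returns float (2 + 8.6 = 10.6)

float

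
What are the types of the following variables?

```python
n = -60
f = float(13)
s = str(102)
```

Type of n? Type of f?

n is int; f is float

int, float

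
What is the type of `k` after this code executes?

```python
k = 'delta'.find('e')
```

str.find() returns int (index, or -1)

int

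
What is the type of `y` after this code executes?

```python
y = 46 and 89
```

'and' returns the last value when all truthy (89, which is int)

int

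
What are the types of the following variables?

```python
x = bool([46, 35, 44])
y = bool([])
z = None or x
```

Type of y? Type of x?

bool() returns bool; bool() returns bool

bool, bool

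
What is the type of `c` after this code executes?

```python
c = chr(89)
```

chr() returns str (single character)

str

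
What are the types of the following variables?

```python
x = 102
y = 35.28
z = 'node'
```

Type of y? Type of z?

y is float; z is str

float, str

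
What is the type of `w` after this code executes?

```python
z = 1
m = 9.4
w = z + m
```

int + float returns float (1 + 9.4 = 10.4)

float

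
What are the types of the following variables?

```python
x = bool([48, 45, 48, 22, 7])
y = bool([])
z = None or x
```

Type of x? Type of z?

bool() returns bool; None or <bool> returns the bool

bool, bool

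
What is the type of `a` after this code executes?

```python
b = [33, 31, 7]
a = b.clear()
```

list.clear() returns None

NoneType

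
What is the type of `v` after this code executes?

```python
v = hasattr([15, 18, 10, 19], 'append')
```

hasattr() returns bool

bool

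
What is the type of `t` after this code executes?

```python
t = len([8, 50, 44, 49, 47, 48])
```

len() always returns int

int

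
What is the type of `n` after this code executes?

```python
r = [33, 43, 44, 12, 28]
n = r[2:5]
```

Slicing a list always returns a list

list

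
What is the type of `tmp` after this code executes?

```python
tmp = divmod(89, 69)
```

divmod() returns a tuple (quotient, remainder)

tuple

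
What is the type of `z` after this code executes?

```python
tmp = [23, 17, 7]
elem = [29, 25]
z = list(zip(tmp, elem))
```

list(zip(...)) returns a list of tuples

list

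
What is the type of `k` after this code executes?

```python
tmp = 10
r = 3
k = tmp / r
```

int / int always returns float in Python 3 (10 / 3 = 3.33333)

float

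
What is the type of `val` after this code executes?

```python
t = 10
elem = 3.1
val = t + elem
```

int + float returns float (10 + 3.1 = 13.1)

float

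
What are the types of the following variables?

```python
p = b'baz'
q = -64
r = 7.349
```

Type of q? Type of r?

q is int; r is float

int, float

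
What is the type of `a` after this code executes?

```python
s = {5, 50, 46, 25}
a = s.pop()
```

Popping from a set of ints returns int

int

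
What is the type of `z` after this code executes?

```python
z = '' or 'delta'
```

'or' returns first truthy value ('delta', which is str)

str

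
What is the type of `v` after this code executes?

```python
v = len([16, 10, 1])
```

len() always returns int

int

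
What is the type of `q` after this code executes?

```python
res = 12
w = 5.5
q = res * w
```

int * float returns float (12 * 5.5 = 66.0)

float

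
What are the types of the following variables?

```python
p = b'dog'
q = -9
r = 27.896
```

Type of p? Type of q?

p is bytes; q is int

bytes, int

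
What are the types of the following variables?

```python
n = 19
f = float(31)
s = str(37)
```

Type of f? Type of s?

f is float; s is str

float, str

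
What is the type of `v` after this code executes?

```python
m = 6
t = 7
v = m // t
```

int // int returns int (6 // 7 = 0)

int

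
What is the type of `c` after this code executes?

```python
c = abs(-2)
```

abs() of int returns int

int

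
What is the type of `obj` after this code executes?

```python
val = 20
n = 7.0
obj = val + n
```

int + float returns float (20 + 7.0 = 27.0)

float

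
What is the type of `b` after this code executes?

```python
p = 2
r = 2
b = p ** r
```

int ** positive int returns int (2 ** 2 = 4)

int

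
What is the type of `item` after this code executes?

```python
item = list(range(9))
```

list(range(...)) returns list

list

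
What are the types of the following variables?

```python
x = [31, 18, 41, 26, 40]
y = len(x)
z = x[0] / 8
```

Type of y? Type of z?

len() returns int; int / int returns float

int, float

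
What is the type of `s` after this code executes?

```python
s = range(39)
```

range() returns a range object

range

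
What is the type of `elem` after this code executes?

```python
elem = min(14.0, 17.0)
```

min() of floats returns float

float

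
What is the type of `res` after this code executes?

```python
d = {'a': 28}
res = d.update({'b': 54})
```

dict.update() returns None

NoneType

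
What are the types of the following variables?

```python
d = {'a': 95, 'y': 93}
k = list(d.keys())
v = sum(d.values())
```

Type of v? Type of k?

sum of int values returns int; list(...) returns list

int, list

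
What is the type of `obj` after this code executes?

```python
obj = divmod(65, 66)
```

divmod() returns a tuple (quotient, remainder)

tuple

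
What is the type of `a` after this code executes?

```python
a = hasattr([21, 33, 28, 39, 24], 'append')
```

hasattr() returns bool

bool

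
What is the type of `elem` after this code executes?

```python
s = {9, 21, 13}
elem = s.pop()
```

Popping from a set of ints returns int

int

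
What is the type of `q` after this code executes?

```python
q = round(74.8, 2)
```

round() with ndigits arg returns float

float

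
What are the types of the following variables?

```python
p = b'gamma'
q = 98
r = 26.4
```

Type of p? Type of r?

p is bytes; r is float

bytes, float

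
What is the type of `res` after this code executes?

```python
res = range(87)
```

range() returns a range object

range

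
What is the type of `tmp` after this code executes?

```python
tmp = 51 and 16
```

'and' returns the last value when all truthy (16, which is int)

int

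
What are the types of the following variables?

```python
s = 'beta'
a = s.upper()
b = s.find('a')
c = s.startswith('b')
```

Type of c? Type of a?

str.startswith() returns bool; str.upper() returns str

bool, str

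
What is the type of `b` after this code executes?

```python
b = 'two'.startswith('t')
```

str.startswith() returns bool

bool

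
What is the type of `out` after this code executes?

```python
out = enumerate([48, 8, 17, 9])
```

enumerate() returns an enumerate iterator object

enumerate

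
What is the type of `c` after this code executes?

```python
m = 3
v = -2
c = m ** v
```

int ** negative int returns float

float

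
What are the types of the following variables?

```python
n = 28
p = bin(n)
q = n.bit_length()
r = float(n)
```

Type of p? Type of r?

bin() returns str; float() returns float

str, float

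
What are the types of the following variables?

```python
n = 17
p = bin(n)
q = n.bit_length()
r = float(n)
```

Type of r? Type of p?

float() returns float; bin() returns str

float, str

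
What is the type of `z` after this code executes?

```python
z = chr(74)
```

chr() returns str (single character)

str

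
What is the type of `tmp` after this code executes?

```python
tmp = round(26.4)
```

round() with no ndigits arg returns int

int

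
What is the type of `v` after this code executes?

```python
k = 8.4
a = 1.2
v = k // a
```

float // float returns float (floor division preserves float type)

float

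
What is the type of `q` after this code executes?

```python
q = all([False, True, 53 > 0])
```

all() returns bool

bool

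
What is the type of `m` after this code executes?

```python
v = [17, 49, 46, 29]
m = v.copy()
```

list.copy() returns list

list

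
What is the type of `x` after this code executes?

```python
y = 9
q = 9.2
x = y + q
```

int + float returns float (9 + 9.2 = 18.2)

float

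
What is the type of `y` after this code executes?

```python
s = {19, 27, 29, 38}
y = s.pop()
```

Popping from a set of ints returns int

int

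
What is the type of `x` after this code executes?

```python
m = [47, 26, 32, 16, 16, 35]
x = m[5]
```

Indexing a list of ints returns int (m[5] = 35)

int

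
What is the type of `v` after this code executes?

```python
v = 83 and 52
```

'and' returns the last value when all truthy (52, which is int)

int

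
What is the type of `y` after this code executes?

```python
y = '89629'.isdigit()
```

str.isdigit() returns bool

bool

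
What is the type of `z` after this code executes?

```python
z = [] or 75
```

'or' returns first truthy value (75, which is int)

int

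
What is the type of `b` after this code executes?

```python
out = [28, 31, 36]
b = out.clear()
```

list.clear() returns None

NoneType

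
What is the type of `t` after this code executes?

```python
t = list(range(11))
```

list(range(...)) returns list

list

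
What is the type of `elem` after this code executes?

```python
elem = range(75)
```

range() returns a range object

range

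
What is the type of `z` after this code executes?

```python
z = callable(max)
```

callable() returns bool

bool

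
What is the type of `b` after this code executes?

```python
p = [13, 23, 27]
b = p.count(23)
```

list.count() returns int

int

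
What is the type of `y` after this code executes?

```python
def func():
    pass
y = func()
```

A function with no return statement returns None

NoneType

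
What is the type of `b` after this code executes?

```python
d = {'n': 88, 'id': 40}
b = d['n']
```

Accessing dict[str, int] with key 'n' returns int value 88

int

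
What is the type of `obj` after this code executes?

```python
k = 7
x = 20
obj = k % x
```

int % int returns int (7 % 20 = 7)

int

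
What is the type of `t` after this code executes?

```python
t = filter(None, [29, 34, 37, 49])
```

filter() returns a filter iterator object

filter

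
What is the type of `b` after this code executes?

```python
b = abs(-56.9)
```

abs() of float returns float

float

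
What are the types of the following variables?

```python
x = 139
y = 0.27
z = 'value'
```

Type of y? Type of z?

y is float; z is str

float, str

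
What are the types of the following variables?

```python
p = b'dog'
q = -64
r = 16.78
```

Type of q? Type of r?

q is int; r is float

int, float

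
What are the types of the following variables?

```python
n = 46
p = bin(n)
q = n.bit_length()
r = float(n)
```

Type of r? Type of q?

float() returns float; int.bit_length() returns int

float, int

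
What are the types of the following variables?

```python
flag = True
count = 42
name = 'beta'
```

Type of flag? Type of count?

flag is bool; count is int

bool, int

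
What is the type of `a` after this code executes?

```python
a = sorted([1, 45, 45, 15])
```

sorted() always returns list

list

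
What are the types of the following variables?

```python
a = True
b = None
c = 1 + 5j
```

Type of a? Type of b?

a is bool; b is NoneType

bool, NoneType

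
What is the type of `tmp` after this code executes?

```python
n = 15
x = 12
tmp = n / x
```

int / int always returns float in Python 3 (15 / 12 = 1.25)

float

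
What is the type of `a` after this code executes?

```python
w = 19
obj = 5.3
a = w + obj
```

int + float returns float (19 + 5.3 = 24.3)

float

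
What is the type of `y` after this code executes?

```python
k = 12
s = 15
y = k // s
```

int // int returns int (12 // 15 = 0)

int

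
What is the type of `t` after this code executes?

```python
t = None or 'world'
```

'or' with None returns the other value ('world', str)

str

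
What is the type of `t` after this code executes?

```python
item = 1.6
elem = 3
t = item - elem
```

float - int returns float (1.6 - 3 = -1.4)

float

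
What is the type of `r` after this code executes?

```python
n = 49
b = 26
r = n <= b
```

Comparison operators return bool

bool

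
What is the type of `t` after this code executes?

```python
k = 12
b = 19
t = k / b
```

int / int always returns float in Python 3 (12 / 19 = 0.631579)

float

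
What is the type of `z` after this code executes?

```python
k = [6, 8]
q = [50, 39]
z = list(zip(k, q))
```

list(zip(...)) returns a list of tuples

list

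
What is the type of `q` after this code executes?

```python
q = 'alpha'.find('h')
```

str.find() returns int (index, or -1)

int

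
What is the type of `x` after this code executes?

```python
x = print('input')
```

print() returns None

NoneType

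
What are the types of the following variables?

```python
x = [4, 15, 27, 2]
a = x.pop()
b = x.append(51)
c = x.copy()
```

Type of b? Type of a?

list.append() returns None; list.pop() returns the element (int)

NoneType, int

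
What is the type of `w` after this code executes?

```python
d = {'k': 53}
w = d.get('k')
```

dict.get() returns the value (int) when key is found

int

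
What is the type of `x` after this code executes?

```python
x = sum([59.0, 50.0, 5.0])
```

sum() of floats returns float

float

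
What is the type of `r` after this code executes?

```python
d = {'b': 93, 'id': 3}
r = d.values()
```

.values() returns a dict_values view object

dict_values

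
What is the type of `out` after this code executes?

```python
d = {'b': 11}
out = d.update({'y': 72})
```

dict.update() returns None

NoneType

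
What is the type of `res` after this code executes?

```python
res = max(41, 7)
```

max() of ints returns int

int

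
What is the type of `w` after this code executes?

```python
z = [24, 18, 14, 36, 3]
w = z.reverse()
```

list.reverse() returns None

NoneType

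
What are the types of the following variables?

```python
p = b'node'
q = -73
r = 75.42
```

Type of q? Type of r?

q is int; r is float

int, float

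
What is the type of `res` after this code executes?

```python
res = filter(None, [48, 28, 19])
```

filter() returns a filter iterator object

filter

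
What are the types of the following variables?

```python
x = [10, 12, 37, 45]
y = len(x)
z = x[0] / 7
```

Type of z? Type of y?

int / int returns float; len() returns int

float, int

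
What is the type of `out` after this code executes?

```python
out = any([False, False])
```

any() returns bool

bool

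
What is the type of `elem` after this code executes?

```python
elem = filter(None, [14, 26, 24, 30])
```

filter() returns a filter iterator object

filter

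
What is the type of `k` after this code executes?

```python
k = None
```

None has type NoneType

NoneType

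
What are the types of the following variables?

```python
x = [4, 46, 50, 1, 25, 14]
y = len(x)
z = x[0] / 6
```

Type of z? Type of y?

int / int returns float; len() returns int

float, int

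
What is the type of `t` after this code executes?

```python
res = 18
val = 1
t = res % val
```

int % int returns int (18 % 1 = 0)

int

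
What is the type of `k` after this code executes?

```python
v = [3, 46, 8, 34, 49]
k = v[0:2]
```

Slicing a list always returns a list

list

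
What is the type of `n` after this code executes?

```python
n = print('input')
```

print() returns None

NoneType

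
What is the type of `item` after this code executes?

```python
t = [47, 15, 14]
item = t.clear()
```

list.clear() returns None

NoneType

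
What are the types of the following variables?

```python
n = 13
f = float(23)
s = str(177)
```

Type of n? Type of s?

n is int; s is str

int, str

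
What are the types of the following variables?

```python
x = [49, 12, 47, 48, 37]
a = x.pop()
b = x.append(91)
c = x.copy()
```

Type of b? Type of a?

list.append() returns None; list.pop() returns the element (int)

NoneType, int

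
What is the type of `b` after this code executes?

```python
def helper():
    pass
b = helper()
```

A function with no return statement returns None

NoneType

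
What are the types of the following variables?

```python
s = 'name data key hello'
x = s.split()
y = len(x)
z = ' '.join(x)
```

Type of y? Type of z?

len() returns int; str.join() returns str

int, str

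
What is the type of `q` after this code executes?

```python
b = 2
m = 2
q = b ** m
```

int ** positive int returns int (2 ** 2 = 4)

int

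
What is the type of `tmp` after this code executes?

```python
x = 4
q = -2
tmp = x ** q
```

int ** negative int returns float

float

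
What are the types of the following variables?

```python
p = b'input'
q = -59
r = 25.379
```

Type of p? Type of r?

p is bytes; r is float

bytes, float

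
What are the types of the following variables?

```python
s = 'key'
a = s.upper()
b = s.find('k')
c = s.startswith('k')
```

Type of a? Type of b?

str.upper() returns str; str.find() returns int

str, int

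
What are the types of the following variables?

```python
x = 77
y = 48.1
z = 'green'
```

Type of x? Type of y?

x is int; y is float

int, float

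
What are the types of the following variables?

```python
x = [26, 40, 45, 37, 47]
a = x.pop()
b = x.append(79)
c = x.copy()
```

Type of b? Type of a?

list.append() returns None; list.pop() returns the element (int)

NoneType, int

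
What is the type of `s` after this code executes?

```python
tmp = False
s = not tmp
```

'not' always returns bool

bool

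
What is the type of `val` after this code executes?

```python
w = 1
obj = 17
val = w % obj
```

int % int returns int (1 % 17 = 1)

int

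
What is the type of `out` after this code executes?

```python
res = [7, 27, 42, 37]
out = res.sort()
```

list.sort() returns None (sorts in place)

NoneType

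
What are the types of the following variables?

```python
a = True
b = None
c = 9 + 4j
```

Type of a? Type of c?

a is bool; c is complex

bool, complex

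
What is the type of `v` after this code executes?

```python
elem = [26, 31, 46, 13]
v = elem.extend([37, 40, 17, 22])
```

list.extend() returns None

NoneType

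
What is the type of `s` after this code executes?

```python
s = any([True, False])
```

any() returns bool

bool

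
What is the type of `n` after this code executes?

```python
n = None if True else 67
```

Ternary: condition is True, if branch (None) taken → NoneType

NoneType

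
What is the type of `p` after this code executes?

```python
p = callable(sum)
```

callable() returns bool

bool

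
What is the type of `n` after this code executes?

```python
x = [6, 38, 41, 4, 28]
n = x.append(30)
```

list.append() returns None (mutates in place)

NoneType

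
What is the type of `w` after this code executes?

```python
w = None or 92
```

'or' with None returns the other value (92, int)

int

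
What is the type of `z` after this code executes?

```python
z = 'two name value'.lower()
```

str.lower() returns str

str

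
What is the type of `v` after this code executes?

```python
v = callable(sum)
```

callable() returns bool

bool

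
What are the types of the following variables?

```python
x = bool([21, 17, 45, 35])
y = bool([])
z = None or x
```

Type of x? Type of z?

bool() returns bool; None or <bool> returns the bool

bool, bool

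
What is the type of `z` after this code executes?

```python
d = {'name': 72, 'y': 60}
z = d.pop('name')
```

dict.pop() returns the value (int)

int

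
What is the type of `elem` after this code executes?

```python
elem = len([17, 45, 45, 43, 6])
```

len() always returns int

int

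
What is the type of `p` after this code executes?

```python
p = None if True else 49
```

Ternary: condition is True, if branch (None) taken → NoneType

NoneType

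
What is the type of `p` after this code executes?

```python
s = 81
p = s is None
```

'is' comparison returns bool

bool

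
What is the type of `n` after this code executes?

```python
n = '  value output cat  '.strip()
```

str.strip() returns str

str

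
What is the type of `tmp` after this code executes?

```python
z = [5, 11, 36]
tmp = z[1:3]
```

Slicing a list always returns a list

list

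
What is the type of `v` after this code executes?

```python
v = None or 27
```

'or' with None returns the other value (27, int)

int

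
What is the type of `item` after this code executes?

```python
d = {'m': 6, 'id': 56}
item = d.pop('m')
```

dict.pop() returns the value (int)

int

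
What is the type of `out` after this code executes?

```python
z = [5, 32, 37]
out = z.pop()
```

list.pop() returns the popped element (int here)

int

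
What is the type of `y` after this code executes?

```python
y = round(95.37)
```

round() with no ndigits arg returns int

int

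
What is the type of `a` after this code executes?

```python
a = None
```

None has type NoneType

NoneType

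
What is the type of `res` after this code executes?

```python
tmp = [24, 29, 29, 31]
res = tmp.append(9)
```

list.append() returns None (mutates in place)

NoneType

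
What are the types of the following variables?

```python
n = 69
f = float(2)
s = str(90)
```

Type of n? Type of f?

n is int; f is float

int, float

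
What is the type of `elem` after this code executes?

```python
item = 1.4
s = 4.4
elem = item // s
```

float // float returns float (floor division preserves float type)

float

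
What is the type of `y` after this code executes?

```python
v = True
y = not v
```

'not' always returns bool

bool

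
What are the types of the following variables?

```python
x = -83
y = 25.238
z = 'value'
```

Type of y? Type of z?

y is float; z is str

float, str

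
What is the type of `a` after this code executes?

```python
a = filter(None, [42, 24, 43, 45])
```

filter() returns a filter iterator object

filter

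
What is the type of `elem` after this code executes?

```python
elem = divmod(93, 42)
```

divmod() returns a tuple (quotient, remainder)

tuple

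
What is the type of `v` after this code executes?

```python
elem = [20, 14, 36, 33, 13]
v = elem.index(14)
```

list.index() returns int

int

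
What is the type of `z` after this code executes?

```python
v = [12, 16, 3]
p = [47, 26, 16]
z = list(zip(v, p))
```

list(zip(...)) returns a list of tuples

list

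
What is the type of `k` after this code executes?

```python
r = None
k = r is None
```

'is' comparison returns bool

bool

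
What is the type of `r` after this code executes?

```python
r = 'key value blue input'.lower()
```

str.lower() returns str

str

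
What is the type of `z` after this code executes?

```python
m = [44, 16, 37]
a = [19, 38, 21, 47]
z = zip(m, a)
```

zip() returns a zip iterator object

zip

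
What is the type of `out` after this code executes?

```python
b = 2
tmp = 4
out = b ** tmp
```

int ** positive int returns int (2 ** 4 = 16)

int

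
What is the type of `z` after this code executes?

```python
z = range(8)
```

range() returns a range object

range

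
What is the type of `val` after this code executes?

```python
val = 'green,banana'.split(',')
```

str.split() returns list

list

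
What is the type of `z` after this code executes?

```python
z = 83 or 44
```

'or' returns the first truthy value (83, which is int)

int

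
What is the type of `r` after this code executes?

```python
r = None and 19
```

'and' returns first falsy value (None)

NoneType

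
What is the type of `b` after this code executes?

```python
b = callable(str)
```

callable() returns bool

bool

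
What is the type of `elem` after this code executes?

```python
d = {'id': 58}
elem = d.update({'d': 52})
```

dict.update() returns None

NoneType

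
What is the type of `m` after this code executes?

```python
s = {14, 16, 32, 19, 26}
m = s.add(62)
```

set.add() returns None (mutates in place)

NoneType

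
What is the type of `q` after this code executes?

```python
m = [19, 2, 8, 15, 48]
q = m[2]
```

Indexing a list of ints returns int (m[2] = 8)

int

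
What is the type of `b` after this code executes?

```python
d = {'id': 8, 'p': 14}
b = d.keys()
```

.keys() returns a dict_keys view object

dict_keys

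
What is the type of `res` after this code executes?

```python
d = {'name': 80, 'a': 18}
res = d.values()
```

.values() returns a dict_values view object

dict_values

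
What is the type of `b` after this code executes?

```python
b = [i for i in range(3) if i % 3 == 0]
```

A list comprehension [...] produces a list

list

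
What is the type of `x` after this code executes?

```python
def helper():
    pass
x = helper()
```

A function with no return statement returns None

NoneType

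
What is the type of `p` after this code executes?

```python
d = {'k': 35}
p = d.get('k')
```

dict.get() returns the value (int) when key is found

int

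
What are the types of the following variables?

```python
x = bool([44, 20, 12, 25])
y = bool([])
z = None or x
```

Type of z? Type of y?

None or <bool> returns the bool; bool() returns bool

bool, bool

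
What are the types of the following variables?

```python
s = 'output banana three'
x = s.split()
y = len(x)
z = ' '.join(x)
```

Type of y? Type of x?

len() returns int; str.split() returns list

int, list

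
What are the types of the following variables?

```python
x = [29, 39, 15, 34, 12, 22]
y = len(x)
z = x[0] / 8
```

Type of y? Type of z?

len() returns int; int / int returns float

int, float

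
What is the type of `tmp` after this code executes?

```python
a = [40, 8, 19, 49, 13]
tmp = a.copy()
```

list.copy() returns list

list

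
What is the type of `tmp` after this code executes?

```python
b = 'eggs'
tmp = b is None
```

'is' comparison returns bool

bool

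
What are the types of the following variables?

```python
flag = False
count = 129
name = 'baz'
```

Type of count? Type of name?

count is int; name is str

int, str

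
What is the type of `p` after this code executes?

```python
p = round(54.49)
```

round() with no ndigits arg returns int

int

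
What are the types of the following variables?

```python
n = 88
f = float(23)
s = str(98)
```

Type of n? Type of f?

n is int; f is float

int, float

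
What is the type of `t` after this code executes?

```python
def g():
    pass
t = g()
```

A function with no return statement returns None

NoneType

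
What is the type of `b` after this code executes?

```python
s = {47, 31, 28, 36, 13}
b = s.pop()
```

Popping from a set of ints returns int

int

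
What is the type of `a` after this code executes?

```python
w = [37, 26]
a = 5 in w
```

'in' operator returns bool

bool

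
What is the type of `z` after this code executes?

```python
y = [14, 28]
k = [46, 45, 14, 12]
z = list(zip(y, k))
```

list(zip(...)) returns a list of tuples

list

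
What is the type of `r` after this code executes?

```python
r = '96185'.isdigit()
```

str.isdigit() returns bool

bool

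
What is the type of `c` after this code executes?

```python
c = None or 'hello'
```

'or' with None returns the other value ('hello', str)

str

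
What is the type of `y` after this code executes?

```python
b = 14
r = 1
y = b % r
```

int % int returns int (14 % 1 = 0)

int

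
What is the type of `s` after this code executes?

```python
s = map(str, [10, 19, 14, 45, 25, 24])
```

map() returns a map iterator object

map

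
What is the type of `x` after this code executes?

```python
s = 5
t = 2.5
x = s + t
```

int + float returns float (5 + 2.5 = 7.5)

float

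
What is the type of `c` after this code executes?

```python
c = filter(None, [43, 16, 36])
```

filter() returns a filter iterator object

filter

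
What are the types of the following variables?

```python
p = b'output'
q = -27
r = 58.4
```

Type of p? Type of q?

p is bytes; q is int

bytes, int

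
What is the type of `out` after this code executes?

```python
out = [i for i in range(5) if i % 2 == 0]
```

A list comprehension [...] produces a list

list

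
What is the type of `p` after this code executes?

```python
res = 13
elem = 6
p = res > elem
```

Comparison operators return bool

bool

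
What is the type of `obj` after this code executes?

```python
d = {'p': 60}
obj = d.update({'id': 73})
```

dict.update() returns None

NoneType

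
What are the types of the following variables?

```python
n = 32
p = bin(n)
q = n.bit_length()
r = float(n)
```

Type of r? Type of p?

float() returns float; bin() returns str

float, str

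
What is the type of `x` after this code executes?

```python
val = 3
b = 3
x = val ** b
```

int ** positive int returns int (3 ** 3 = 27)

int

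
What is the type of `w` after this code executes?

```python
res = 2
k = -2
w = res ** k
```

int ** negative int returns float

float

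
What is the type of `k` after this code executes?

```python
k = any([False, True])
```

any() returns bool

bool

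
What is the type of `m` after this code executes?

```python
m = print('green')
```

print() returns None

NoneType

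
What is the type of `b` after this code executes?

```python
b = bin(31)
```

bin() returns str representation

str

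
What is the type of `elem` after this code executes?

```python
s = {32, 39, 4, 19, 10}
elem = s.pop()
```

Popping from a set of ints returns int

int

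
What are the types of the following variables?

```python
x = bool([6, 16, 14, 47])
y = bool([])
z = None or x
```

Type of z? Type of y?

None or <bool> returns the bool; bool() returns bool

bool, bool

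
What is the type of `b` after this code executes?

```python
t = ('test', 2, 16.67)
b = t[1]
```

Index 1 of tuple is 2 which is int

int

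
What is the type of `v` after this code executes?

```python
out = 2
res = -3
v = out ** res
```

int ** negative int returns float

float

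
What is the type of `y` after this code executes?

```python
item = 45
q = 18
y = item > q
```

Comparison operators return bool

bool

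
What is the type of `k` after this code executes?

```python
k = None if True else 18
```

Ternary: condition is True, if branch (None) taken → NoneType

NoneType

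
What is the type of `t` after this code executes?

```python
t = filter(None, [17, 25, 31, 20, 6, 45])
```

filter() returns a filter iterator object

filter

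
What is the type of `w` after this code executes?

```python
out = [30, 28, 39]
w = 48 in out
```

'in' operator returns bool

bool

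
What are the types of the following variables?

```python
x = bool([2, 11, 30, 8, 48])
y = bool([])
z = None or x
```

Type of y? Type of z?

bool() returns bool; None or <bool> returns the bool

bool, bool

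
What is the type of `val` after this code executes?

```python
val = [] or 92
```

'or' returns first truthy value (92, which is int)

int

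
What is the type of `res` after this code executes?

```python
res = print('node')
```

print() returns None

NoneType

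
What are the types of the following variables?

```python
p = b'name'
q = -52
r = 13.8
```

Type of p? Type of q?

p is bytes; q is int

bytes, int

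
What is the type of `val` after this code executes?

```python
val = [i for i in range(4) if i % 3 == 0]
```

A list comprehension [...] produces a list

list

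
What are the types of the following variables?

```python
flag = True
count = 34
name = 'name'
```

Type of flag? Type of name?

flag is bool; name is str

bool, str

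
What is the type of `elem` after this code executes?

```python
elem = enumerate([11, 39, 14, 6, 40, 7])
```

enumerate() returns an enumerate iterator object

enumerate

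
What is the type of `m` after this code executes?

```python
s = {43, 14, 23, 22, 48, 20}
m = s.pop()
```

Popping from a set of ints returns int

int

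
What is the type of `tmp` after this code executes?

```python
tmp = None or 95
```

'or' with None returns the other value (95, int)

int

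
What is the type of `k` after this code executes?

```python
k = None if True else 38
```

Ternary: condition is True, if branch (None) taken → NoneType

NoneType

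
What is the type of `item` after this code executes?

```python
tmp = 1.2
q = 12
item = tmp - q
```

float - int returns float (1.2 - 12 = -10.8)

float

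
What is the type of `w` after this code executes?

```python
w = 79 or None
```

'or' returns first truthy value (79, int)

int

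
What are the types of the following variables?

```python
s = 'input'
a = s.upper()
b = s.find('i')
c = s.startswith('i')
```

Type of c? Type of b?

str.startswith() returns bool; str.find() returns int

bool, int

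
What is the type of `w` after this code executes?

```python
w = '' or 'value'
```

'or' returns first truthy value ('value', which is str)

str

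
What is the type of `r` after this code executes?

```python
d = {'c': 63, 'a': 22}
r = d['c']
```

Accessing dict[str, int] with key 'c' returns int value 63

int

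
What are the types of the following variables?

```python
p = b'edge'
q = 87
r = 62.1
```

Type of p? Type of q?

p is bytes; q is int

bytes, int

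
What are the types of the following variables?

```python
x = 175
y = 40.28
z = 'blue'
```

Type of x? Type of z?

x is int; z is str

int, str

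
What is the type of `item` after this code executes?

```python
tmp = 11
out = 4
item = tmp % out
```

int % int returns int (11 % 4 = 3)

int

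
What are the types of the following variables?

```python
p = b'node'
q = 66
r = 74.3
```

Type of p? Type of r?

p is bytes; r is float

bytes, float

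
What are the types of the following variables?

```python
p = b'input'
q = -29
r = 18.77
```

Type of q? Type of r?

q is int; r is float

int, float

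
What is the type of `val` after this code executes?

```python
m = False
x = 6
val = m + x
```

bool + int returns int (False is 0, so 0 + 6 = 6)

int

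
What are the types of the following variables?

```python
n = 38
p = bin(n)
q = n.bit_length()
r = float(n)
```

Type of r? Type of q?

float() returns float; int.bit_length() returns int

float, int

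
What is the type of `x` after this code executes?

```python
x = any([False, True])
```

any() returns bool

bool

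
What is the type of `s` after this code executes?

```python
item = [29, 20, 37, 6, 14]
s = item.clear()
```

list.clear() returns None

NoneType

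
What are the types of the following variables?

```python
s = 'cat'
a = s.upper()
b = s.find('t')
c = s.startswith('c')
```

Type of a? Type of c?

str.upper() returns str; str.startswith() returns bool

str, bool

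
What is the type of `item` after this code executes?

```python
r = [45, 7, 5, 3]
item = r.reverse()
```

list.reverse() returns None

NoneType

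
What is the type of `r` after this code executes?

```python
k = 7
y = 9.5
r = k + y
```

int + float returns float (7 + 9.5 = 16.5)

float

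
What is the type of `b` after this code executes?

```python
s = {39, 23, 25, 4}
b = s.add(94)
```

set.add() returns None (mutates in place)

NoneType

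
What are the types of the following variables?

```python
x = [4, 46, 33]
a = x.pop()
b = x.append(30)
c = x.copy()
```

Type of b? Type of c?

list.append() returns None; list.copy() returns list

NoneType, list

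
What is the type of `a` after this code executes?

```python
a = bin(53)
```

bin() returns str representation

str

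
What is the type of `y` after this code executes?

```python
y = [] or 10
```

'or' returns first truthy value (10, which is int)

int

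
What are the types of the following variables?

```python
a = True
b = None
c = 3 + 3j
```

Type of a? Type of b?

a is bool; b is NoneType

bool, NoneType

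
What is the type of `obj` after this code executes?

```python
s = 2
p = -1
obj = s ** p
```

int ** negative int returns float

float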